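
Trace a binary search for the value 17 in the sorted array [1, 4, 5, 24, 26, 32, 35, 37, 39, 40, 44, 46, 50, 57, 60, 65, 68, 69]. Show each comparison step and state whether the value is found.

Binary search for 17 in [1, 4, 5, 24, 26, 32, 35, 37, 39, 40, 44, 46, 50, 57, 60, 65, 68, 69]:

lo=0, hi=17, mid=8, arr[mid]=39 -> 39 > 17, search left half
lo=0, hi=7, mid=3, arr[mid]=24 -> 24 > 17, search left half
lo=0, hi=2, mid=1, arr[mid]=4 -> 4 < 17, search right half
lo=2, hi=2, mid=2, arr[mid]=5 -> 5 < 17, search right half
lo=3 > hi=2, target 17 not found

Binary search determines that 17 is not in the array after 4 comparisons. The search space was exhausted without finding the target.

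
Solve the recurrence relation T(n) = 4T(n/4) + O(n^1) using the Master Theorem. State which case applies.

Master Theorem for T(n) = 4T(n/4) + O(n^1):

a = 4, b = 4, c = 1
log_b(a) = log_4(4) = 1.0000

Case 2: c = 1 = log_4(4) = 1.0000
T(n) = O(n^1 log n) = O(n log n)

For T(n) = 4T(n/4) + O(n^1): log_4(4) = 1.0000. This is Case 2 of the Master Theorem (c = log_b(a), equal work at all levels), giving O(n log n).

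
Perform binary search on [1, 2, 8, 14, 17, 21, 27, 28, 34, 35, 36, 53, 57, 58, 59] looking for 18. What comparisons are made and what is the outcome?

Binary search for 18 in [1, 2, 8, 14, 17, 21, 27, 28, 34, 35, 36, 53, 57, 58, 59]:

lo=0, hi=14, mid=7, arr[mid]=28 -> 28 > 18, search left half
lo=0, hi=6, mid=3, arr[mid]=14 -> 14 < 18, search right half
lo=4, hi=6, mid=5, arr[mid]=21 -> 21 > 18, search left half
lo=4, hi=4, mid=4, arr[mid]=17 -> 17 < 18, search right half
lo=5 > hi=4, target 18 not found

Binary search determines that 18 is not in the array after 4 comparisons. The search space was exhausted without finding the target.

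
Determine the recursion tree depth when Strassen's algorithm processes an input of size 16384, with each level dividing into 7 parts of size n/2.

For divide and conquer with division factor 2:

Problem sizes at each level:
Level 0: 16384
Level 1: 8192
Level 2: 4096
Level 3: 2048
Level 4: 1024
Level 5: 512
Level 6: 256
Level 7: 128
Level 8: 64
Level 9: 32
Level 10: 16
Level 11: 8
Level 12: 4
Level 13: 2
Level 14: 1

The root is level 0 and the size-1 base case is level 14 (the tree spans levels 0 through 14, i.e. 15 levels counting the root), so the depth is the number of divisions: log_2(16384) = 14

The recursion tree depth is log_2(16384) = 14. At each level, the problem size is divided by 2, so it takes 14 divisions to reduce to a base case of size 1. The algorithm makes 7 recursive calls at each level.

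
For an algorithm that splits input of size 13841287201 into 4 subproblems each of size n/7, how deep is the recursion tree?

For divide and conquer with division factor 7:

Problem sizes at each level:
Level 0: 13841287201
Level 1: 1977326743
Level 2: 282475249
Level 3: 40353607
Level 4: 5764801
Level 5: 823543
Level 6: 117649
Level 7: 16807
Level 8: 2401
Level 9: 343
Level 10: 49
Level 11: 7
Level 12: 1

The root is level 0 and the size-1 base case is level 12 (the tree spans levels 0 through 12, i.e. 13 levels counting the root), so the depth is the number of divisions: log_7(13841287201) = 12

The recursion tree depth is log_7(13841287201) = 12. At each level, the problem size is divided by 7, so it takes 12 divisions to reduce to a base case of size 1. The algorithm makes 4 recursive calls at each level.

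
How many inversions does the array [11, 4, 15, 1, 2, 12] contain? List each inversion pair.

Finding inversions in [11, 4, 15, 1, 2, 12]:

(0, 1): arr[0]=11 > arr[1]=4
(0, 3): arr[0]=11 > arr[3]=1
(0, 4): arr[0]=11 > arr[4]=2
(1, 3): arr[1]=4 > arr[3]=1
(1, 4): arr[1]=4 > arr[4]=2
(2, 3): arr[2]=15 > arr[3]=1
(2, 4): arr[2]=15 > arr[4]=2
(2, 5): arr[2]=15 > arr[5]=12

Total inversions: 8

The array has 8 inversion(s): (0,1), (0,3), (0,4), (1,3), (1,4), (2,3), (2,4), (2,5). Each pair (i,j) satisfies i < j and arr[i] > arr[j].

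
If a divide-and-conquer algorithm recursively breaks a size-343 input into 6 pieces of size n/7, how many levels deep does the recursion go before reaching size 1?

For divide and conquer with division factor 7:

Problem sizes at each level:
Level 0: 343
Level 1: 49
Level 2: 7
Level 3: 1

The root is level 0 and the size-1 base case is level 3 (the tree spans levels 0 through 3, i.e. 4 levels counting the root), so the depth is the number of divisions: log_7(343) = 3

The recursion tree depth is log_7(343) = 3. At each level, the problem size is divided by 7, so it takes 3 divisions to reduce to a base case of size 1. The algorithm makes 6 recursive calls at each level.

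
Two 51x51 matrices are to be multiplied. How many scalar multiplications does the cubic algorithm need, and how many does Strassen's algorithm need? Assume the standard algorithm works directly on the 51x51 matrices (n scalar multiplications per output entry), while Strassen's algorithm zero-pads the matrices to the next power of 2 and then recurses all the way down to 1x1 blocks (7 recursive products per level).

Matrix multiplication for 51x51 matrices:

Strassen's algorithm requires power-of-2 dimensions. Pad 51x51 to 64x64 (next power of 2).

Standard algorithm: 51^3 = 132651 multiplications
Strassen's algorithm: 7^(log2(64)) = 7^6 = 117649 multiplications
Savings: 132651 - 117649 = 15002 multiplications

Standard: 132651 multiplications (51^3). Strassen: 117649 multiplications (7^6, after padding to 64x64). Strassen reduces 8 recursive multiplications to 7 at each level.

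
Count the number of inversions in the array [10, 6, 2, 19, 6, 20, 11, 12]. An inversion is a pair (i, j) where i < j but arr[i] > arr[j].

Finding inversions in [10, 6, 2, 19, 6, 20, 11, 12]:

(0, 1): arr[0]=10 > arr[1]=6
(0, 2): arr[0]=10 > arr[2]=2
(0, 4): arr[0]=10 > arr[4]=6
(1, 2): arr[1]=6 > arr[2]=2
(3, 4): arr[3]=19 > arr[4]=6
(3, 6): arr[3]=19 > arr[6]=11
(3, 7): arr[3]=19 > arr[7]=12
(5, 6): arr[5]=20 > arr[6]=11
(5, 7): arr[5]=20 > arr[7]=12

Total inversions: 9

The array has 9 inversion(s): (0,1), (0,2), (0,4), (1,2), (3,4), (3,6), (3,7), (5,6), (5,7). Each pair (i,j) satisfies i < j and arr[i] > arr[j].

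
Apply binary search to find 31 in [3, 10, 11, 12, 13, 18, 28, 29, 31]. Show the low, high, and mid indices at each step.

Binary search for 31 in [3, 10, 11, 12, 13, 18, 28, 29, 31]:

lo=0, hi=8, mid=4, arr[mid]=13 -> 13 < 31, search right half
lo=5, hi=8, mid=6, arr[mid]=28 -> 28 < 31, search right half
lo=7, hi=8, mid=7, arr[mid]=29 -> 29 < 31, search right half
lo=8, hi=8, mid=8, arr[mid]=31 -> Found target at index 8!

Binary search finds 31 at index 8 after 4 comparisons. The search repeatedly halves the search space by comparing with the middle element.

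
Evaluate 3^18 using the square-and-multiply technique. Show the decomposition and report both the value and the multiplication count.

Computing 3^18 by squaring (build up from 3^1; each line after the first costs one multiplication):

3^1 = 3
3^2 = (3^1)^2 = 3^2 = 9
3^4 = (3^2)^2 = 9^2 = 81
3^8 = (3^4)^2 = 81^2 = 6561
3^9 = 3 * 3^8 = 3 * 6561 = 19683
3^18 = (3^9)^2 = 19683^2 = 387420489

Result: 387420489
Multiplications needed: 5 (5 lines after 3^1)

3^18 = 387420489. Using exponentiation by squaring, this requires 5 multiplications. The key idea: if the exponent is even, square the half-power; if odd, multiply by the base once.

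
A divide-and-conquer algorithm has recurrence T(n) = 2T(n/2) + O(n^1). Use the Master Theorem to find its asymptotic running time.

Master Theorem for T(n) = 2T(n/2) + O(n^1):

a = 2, b = 2, c = 1
log_b(a) = log_2(2) = 1.0000

Case 2: c = 1 = log_2(2) = 1.0000
T(n) = O(n^1 log n) = O(n log n)

For T(n) = 2T(n/2) + O(n^1): log_2(2) = 1.0000. This is Case 2 of the Master Theorem (c = log_b(a), equal work at all levels), giving O(n log n).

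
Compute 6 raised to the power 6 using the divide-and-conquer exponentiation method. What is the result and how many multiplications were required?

Computing 6^6 by squaring (build up from 6^1; each line after the first costs one multiplication):

6^1 = 6
6^2 = (6^1)^2 = 6^2 = 36
6^3 = 6 * 6^2 = 6 * 36 = 216
6^6 = (6^3)^2 = 216^2 = 46656

Result: 46656
Multiplications needed: 3 (3 lines after 6^1)

6^6 = 46656. Using exponentiation by squaring, this requires 3 multiplications. The key idea: if the exponent is even, square the half-power; if odd, multiply by the base once.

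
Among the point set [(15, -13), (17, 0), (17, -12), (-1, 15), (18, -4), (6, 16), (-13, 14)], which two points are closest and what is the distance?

Computing all pairwise distances among 7 points:

d((15, -13), (17, 0)) = 13.1529
d((15, -13), (17, -12)) = 2.2361 <-- minimum
d((15, -13), (-1, 15)) = 32.249
d((15, -13), (18, -4)) = 9.4868
d((15, -13), (6, 16)) = 30.3645
d((15, -13), (-13, 14)) = 38.8973
d((17, 0), (17, -12)) = 12.0
d((17, 0), (-1, 15)) = 23.4307
d((17, 0), (18, -4)) = 4.1231
d((17, 0), (6, 16)) = 19.4165
d((17, 0), (-13, 14)) = 33.1059
d((17, -12), (-1, 15)) = 32.45
d((17, -12), (18, -4)) = 8.0623
d((17, -12), (6, 16)) = 30.0832
d((17, -12), (-13, 14)) = 39.6989
d((-1, 15), (18, -4)) = 26.8701
d((-1, 15), (6, 16)) = 7.0711
d((-1, 15), (-13, 14)) = 12.0416
d((18, -4), (6, 16)) = 23.3238
d((18, -4), (-13, 14)) = 35.8469
d((6, 16), (-13, 14)) = 19.105

Closest pair: (15, -13) and (17, -12) with distance 2.2361

The closest pair is (15, -13) and (17, -12) with Euclidean distance 2.2361. For 7 points, brute-force pairwise comparison is shown above. For large n, the divide-and-conquer algorithm (sort by x, recurse on halves, check the dividing strip) achieves O(n log n).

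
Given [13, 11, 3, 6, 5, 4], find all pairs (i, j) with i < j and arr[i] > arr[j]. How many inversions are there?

Finding inversions in [13, 11, 3, 6, 5, 4]:

(0, 1): arr[0]=13 > arr[1]=11
(0, 2): arr[0]=13 > arr[2]=3
(0, 3): arr[0]=13 > arr[3]=6
(0, 4): arr[0]=13 > arr[4]=5
(0, 5): arr[0]=13 > arr[5]=4
(1, 2): arr[1]=11 > arr[2]=3
(1, 3): arr[1]=11 > arr[3]=6
(1, 4): arr[1]=11 > arr[4]=5
(1, 5): arr[1]=11 > arr[5]=4
(3, 4): arr[3]=6 > arr[4]=5
(3, 5): arr[3]=6 > arr[5]=4
(4, 5): arr[4]=5 > arr[5]=4

Total inversions: 12

The array has 12 inversion(s): (0,1), (0,2), (0,3), (0,4), (0,5), (1,2), (1,3), (1,4), (1,5), (3,4), (3,5), (4,5). Each pair (i,j) satisfies i < j and arr[i] > arr[j].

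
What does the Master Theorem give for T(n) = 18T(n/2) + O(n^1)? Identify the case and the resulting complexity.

Master Theorem for T(n) = 18T(n/2) + O(n^1):

a = 18, b = 2, c = 1
log_b(a) = log_2(18) = 4.1699

Case 1: c = 1 < log_2(18) = 4.1699
T(n) = O(n^(log_2 18))

For T(n) = 18T(n/2) + O(n^1): log_2(18) = 4.1699. This is Case 1 of the Master Theorem (c < log_b(a), work dominated by leaves), giving O(n^(log_2 18)).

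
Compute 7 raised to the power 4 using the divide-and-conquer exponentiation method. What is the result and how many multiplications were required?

Computing 7^4 by squaring (build up from 7^1; each line after the first costs one multiplication):

7^1 = 7
7^2 = (7^1)^2 = 7^2 = 49
7^4 = (7^2)^2 = 49^2 = 2401

Result: 2401
Multiplications needed: 2 (2 lines after 7^1)

7^4 = 2401. Using exponentiation by squaring, this requires 2 multiplications. The key idea: if the exponent is even, square the half-power; if odd, multiply by the base once.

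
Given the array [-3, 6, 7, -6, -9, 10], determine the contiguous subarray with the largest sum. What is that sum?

Using Kadane's algorithm on [-3, 6, 7, -6, -9, 10]:

Scanning through the array:
Position 1 (value 6): max_ending_here = 6, max_so_far = 6
Position 2 (value 7): max_ending_here = 13, max_so_far = 13
Position 3 (value -6): max_ending_here = 7, max_so_far = 13
Position 4 (value -9): max_ending_here = -2, max_so_far = 13
Position 5 (value 10): max_ending_here = 10, max_so_far = 13

Maximum subarray: [6, 7]
Maximum sum: 13

The maximum subarray is [6, 7] with sum 13. This subarray runs from index 1 to index 2.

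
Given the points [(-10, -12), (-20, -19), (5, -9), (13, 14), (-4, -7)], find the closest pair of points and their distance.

Computing all pairwise distances among 5 points:

d((-10, -12), (-20, -19)) = 12.2066
d((-10, -12), (5, -9)) = 15.2971
d((-10, -12), (13, 14)) = 34.7131
d((-10, -12), (-4, -7)) = 7.8102 <-- minimum
d((-20, -19), (5, -9)) = 26.9258
d((-20, -19), (13, 14)) = 46.669
d((-20, -19), (-4, -7)) = 20.0
d((5, -9), (13, 14)) = 24.3516
d((5, -9), (-4, -7)) = 9.2195
d((13, 14), (-4, -7)) = 27.0185

Closest pair: (-10, -12) and (-4, -7) with distance 7.8102

The closest pair is (-10, -12) and (-4, -7) with Euclidean distance 7.8102. For 5 points, brute-force pairwise comparison is shown above. For large n, the divide-and-conquer algorithm (sort by x, recurse on halves, check the dividing strip) achieves O(n log n).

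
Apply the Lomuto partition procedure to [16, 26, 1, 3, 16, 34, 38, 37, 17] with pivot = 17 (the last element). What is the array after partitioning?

Lomuto partition with pivot = 17:

Initial array: [16, 26, 1, 3, 16, 34, 38, 37, 17]

arr[0]=16 <= 17: swap with position 0, array becomes [16, 26, 1, 3, 16, 34, 38, 37, 17]
arr[1]=26 > 17: no swap
arr[2]=1 <= 17: swap with position 1, array becomes [16, 1, 26, 3, 16, 34, 38, 37, 17]
arr[3]=3 <= 17: swap with position 2, array becomes [16, 1, 3, 26, 16, 34, 38, 37, 17]
arr[4]=16 <= 17: swap with position 3, array becomes [16, 1, 3, 16, 26, 34, 38, 37, 17]
arr[5]=34 > 17: no swap
arr[6]=38 > 17: no swap
arr[7]=37 > 17: no swap

Place pivot at position 4: [16, 1, 3, 16, 17, 34, 38, 37, 26]
Pivot position: 4

After partitioning with pivot 17, the array becomes [16, 1, 3, 16, 17, 34, 38, 37, 26]. The pivot is placed at index 4. All elements to the left of the pivot are <= 17, and all elements to the right are > 17.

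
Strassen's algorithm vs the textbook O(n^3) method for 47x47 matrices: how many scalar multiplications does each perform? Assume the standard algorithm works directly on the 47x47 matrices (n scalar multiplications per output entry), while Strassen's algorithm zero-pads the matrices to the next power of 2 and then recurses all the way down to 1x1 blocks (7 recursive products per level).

Matrix multiplication for 47x47 matrices:

Strassen's algorithm requires power-of-2 dimensions. Pad 47x47 to 64x64 (next power of 2).

Standard algorithm: 47^3 = 103823 multiplications
Strassen's algorithm: 7^(log2(64)) = 7^6 = 117649 multiplications
Difference: 103823 - 117649 = -13826 (Strassen uses MORE here due to padding overhead — for small or just-over-power-of-2 n, padding can outweigh the per-level savings)

Standard: 103823 multiplications (47^3). Strassen: 117649 multiplications (7^6, after padding to 64x64). Strassen reduces 8 recursive multiplications to 7 at each level.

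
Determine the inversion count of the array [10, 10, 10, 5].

Finding inversions in [10, 10, 10, 5]:

(0, 3): arr[0]=10 > arr[3]=5
(1, 3): arr[1]=10 > arr[3]=5
(2, 3): arr[2]=10 > arr[3]=5

Total inversions: 3

The array has 3 inversion(s): (0,3), (1,3), (2,3). Each pair (i,j) satisfies i < j and arr[i] > arr[j].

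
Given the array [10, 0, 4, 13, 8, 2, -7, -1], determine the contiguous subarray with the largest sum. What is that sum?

Using Kadane's algorithm on [10, 0, 4, 13, 8, 2, -7, -1]:

Scanning through the array:
Position 1 (value 0): max_ending_here = 10, max_so_far = 10
Position 2 (value 4): max_ending_here = 14, max_so_far = 14
Position 3 (value 13): max_ending_here = 27, max_so_far = 27
Position 4 (value 8): max_ending_here = 35, max_so_far = 35
Position 5 (value 2): max_ending_here = 37, max_so_far = 37
Position 6 (value -7): max_ending_here = 30, max_so_far = 37
Position 7 (value -1): max_ending_here = 29, max_so_far = 37

Maximum subarray: [10, 0, 4, 13, 8, 2]
Maximum sum: 37

The maximum subarray is [10, 0, 4, 13, 8, 2] with sum 37. This subarray runs from index 0 to index 5.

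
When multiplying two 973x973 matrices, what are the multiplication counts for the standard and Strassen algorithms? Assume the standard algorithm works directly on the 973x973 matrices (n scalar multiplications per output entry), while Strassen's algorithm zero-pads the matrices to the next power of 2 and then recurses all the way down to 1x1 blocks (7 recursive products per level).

Matrix multiplication for 973x973 matrices:

Strassen's algorithm requires power-of-2 dimensions. Pad 973x973 to 1024x1024 (next power of 2).

Standard algorithm: 973^3 = 921167317 multiplications
Strassen's algorithm: 7^(log2(1024)) = 7^10 = 282475249 multiplications
Savings: 921167317 - 282475249 = 638692068 multiplications

Standard: 921167317 multiplications (973^3). Strassen: 282475249 multiplications (7^10, after padding to 1024x1024). Strassen reduces 8 recursive multiplications to 7 at each level.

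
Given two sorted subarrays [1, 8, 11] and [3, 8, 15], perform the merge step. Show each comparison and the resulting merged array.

Merging process:

Compare 1 vs 3: take 1 from left. Merged: [1]
Compare 8 vs 3: take 3 from right. Merged: [1, 3]
Compare 8 vs 8: take 8 from left. Merged: [1, 3, 8]
Compare 11 vs 8: take 8 from right. Merged: [1, 3, 8, 8]
Compare 11 vs 15: take 11 from left. Merged: [1, 3, 8, 8, 11]
Append remaining from right: [15]. Merged: [1, 3, 8, 8, 11, 15]

Final merged array: [1, 3, 8, 8, 11, 15]
Total comparisons: 5

The merged array is [1, 3, 8, 8, 11, 15], requiring 5 comparisons. The merge step runs in O(n) time where n is the total number of elements.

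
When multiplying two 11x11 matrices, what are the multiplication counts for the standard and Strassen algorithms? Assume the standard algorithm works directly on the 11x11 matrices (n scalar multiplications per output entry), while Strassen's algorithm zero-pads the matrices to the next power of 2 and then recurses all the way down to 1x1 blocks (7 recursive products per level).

Matrix multiplication for 11x11 matrices:

Strassen's algorithm requires power-of-2 dimensions. Pad 11x11 to 16x16 (next power of 2).

Standard algorithm: 11^3 = 1331 multiplications
Strassen's algorithm: 7^(log2(16)) = 7^4 = 2401 multiplications
Difference: 1331 - 2401 = -1070 (Strassen uses MORE here due to padding overhead — for small or just-over-power-of-2 n, padding can outweigh the per-level savings)

Standard: 1331 multiplications (11^3). Strassen: 2401 multiplications (7^4, after padding to 16x16). Strassen reduces 8 recursive multiplications to 7 at each level.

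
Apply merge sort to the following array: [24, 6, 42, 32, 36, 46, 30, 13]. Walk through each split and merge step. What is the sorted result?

Merge sort trace:

Split: [24, 6, 42, 32, 36, 46, 30, 13] -> [24, 6, 42, 32] and [36, 46, 30, 13]
  Split: [24, 6, 42, 32] -> [24, 6] and [42, 32]
    Split: [24, 6] -> [24] and [6]
    Merge: [24] + [6] -> [6, 24]
    Split: [42, 32] -> [42] and [32]
    Merge: [42] + [32] -> [32, 42]
  Merge: [6, 24] + [32, 42] -> [6, 24, 32, 42]
  Split: [36, 46, 30, 13] -> [36, 46] and [30, 13]
    Split: [36, 46] -> [36] and [46]
    Merge: [36] + [46] -> [36, 46]
    Split: [30, 13] -> [30] and [13]
    Merge: [30] + [13] -> [13, 30]
  Merge: [36, 46] + [13, 30] -> [13, 30, 36, 46]
Merge: [6, 24, 32, 42] + [13, 30, 36, 46] -> [6, 13, 24, 30, 32, 36, 42, 46]

Final sorted array: [6, 13, 24, 30, 32, 36, 42, 46]

The merge sort proceeds by recursively splitting the array and merging sorted halves.
After all merges, the sorted array is [6, 13, 24, 30, 32, 36, 42, 46].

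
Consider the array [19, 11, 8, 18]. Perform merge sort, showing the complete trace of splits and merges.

Merge sort trace:

Split: [19, 11, 8, 18] -> [19, 11] and [8, 18]
  Split: [19, 11] -> [19] and [11]
  Merge: [19] + [11] -> [11, 19]
  Split: [8, 18] -> [8] and [18]
  Merge: [8] + [18] -> [8, 18]
Merge: [11, 19] + [8, 18] -> [8, 11, 18, 19]

Final sorted array: [8, 11, 18, 19]

The merge sort proceeds by recursively splitting the array and merging sorted halves.
After all merges, the sorted array is [8, 11, 18, 19].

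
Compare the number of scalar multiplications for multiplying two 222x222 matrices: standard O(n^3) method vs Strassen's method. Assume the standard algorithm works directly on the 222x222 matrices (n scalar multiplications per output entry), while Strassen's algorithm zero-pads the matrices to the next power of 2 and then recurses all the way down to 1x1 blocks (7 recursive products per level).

Matrix multiplication for 222x222 matrices:

Strassen's algorithm requires power-of-2 dimensions. Pad 222x222 to 256x256 (next power of 2).

Standard algorithm: 222^3 = 10941048 multiplications
Strassen's algorithm: 7^(log2(256)) = 7^8 = 5764801 multiplications
Savings: 10941048 - 5764801 = 5176247 multiplications

Standard: 10941048 multiplications (222^3). Strassen: 5764801 multiplications (7^8, after padding to 256x256). Strassen reduces 8 recursive multiplications to 7 at each level.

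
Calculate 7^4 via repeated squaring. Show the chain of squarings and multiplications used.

Computing 7^4 by squaring (build up from 7^1; each line after the first costs one multiplication):

7^1 = 7
7^2 = (7^1)^2 = 7^2 = 49
7^4 = (7^2)^2 = 49^2 = 2401

Result: 2401
Multiplications needed: 2 (2 lines after 7^1)

7^4 = 2401. Using exponentiation by squaring, this requires 2 multiplications. The key idea: if the exponent is even, square the half-power; if odd, multiply by the base once.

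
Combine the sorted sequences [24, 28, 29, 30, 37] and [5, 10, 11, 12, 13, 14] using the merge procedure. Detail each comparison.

Merging process:

Compare 24 vs 5: take 5 from right. Merged: [5]
Compare 24 vs 10: take 10 from right. Merged: [5, 10]
Compare 24 vs 11: take 11 from right. Merged: [5, 10, 11]
Compare 24 vs 12: take 12 from right. Merged: [5, 10, 11, 12]
Compare 24 vs 13: take 13 from right. Merged: [5, 10, 11, 12, 13]
Compare 24 vs 14: take 14 from right. Merged: [5, 10, 11, 12, 13, 14]
Append remaining from left: [24, 28, 29, 30, 37]. Merged: [5, 10, 11, 12, 13, 14, 24, 28, 29, 30, 37]

Final merged array: [5, 10, 11, 12, 13, 14, 24, 28, 29, 30, 37]
Total comparisons: 6

The merged array is [5, 10, 11, 12, 13, 14, 24, 28, 29, 30, 37], requiring 6 comparisons. The merge step runs in O(n) time where n is the total number of elements.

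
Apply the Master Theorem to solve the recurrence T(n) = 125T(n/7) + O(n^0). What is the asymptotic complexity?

Master Theorem for T(n) = 125T(n/7) + O(n^0):

a = 125, b = 7, c = 0
log_b(a) = log_7(125) = 2.4813

Case 1: c = 0 < log_7(125) = 2.4813
T(n) = O(n^(log_7 125))

For T(n) = 125T(n/7) + O(n^0): log_7(125) = 2.4813. This is Case 1 of the Master Theorem (c < log_b(a), work dominated by leaves), giving O(n^(log_7 125)).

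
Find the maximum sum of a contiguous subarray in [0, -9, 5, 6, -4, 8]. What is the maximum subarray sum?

Using Kadane's algorithm on [0, -9, 5, 6, -4, 8]:

Scanning through the array:
Position 1 (value -9): max_ending_here = -9, max_so_far = 0
Position 2 (value 5): max_ending_here = 5, max_so_far = 5
Position 3 (value 6): max_ending_here = 11, max_so_far = 11
Position 4 (value -4): max_ending_here = 7, max_so_far = 11
Position 5 (value 8): max_ending_here = 15, max_so_far = 15

Maximum subarray: [5, 6, -4, 8]
Maximum sum: 15

The maximum subarray is [5, 6, -4, 8] with sum 15. This subarray runs from index 2 to index 5.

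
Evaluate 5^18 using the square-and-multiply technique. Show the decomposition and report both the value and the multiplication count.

Computing 5^18 by squaring (build up from 5^1; each line after the first costs one multiplication):

5^1 = 5
5^2 = (5^1)^2 = 5^2 = 25
5^4 = (5^2)^2 = 25^2 = 625
5^8 = (5^4)^2 = 625^2 = 390625
5^9 = 5 * 5^8 = 5 * 390625 = 1953125
5^18 = (5^9)^2 = 1953125^2 = 3814697265625

Result: 3814697265625
Multiplications needed: 5 (5 lines after 5^1)

5^18 = 3814697265625. Using exponentiation by squaring, this requires 5 multiplications. The key idea: if the exponent is even, square the half-power; if odd, multiply by the base once.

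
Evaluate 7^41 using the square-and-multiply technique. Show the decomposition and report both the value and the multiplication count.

Computing 7^41 by squaring (build up from 7^1; each line after the first costs one multiplication):

7^1 = 7
7^2 = (7^1)^2 = 7^2 = 49
7^4 = (7^2)^2 = 49^2 = 2401
7^5 = 7 * 7^4 = 7 * 2401 = 16807
7^10 = (7^5)^2 = 16807^2 = 282475249
7^20 = (7^10)^2 = 282475249^2 = 79792266297612001
7^40 = (7^20)^2 = 79792266297612001^2 = 6366805760909027985741435139224001
7^41 = 7 * 7^40 = 7 * 6366805760909027985741435139224001 = 44567640326363195900190045974568007

Result: 44567640326363195900190045974568007
Multiplications needed: 7 (7 lines after 7^1)

7^41 = 44567640326363195900190045974568007. Using exponentiation by squaring, this requires 7 multiplications. The key idea: if the exponent is even, square the half-power; if odd, multiply by the base once.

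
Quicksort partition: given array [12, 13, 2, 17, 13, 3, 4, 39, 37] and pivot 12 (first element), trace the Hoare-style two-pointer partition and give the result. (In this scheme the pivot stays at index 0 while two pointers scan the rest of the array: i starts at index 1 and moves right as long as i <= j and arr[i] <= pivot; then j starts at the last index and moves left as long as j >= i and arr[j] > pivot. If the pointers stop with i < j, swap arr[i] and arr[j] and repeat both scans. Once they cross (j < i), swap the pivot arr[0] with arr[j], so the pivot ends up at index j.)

Hoare-style two-pointer partition with pivot = 12:

Initial array: [12, 13, 2, 17, 13, 3, 4, 39, 37]

Pointers start at i = 1, j = 8.
i stops at index 1 (arr[1]=13 > 12), j stops at index 6 (arr[6]=4 <= 12): swap arr[1] and arr[6], array becomes [12, 4, 2, 17, 13, 3, 13, 39, 37]
i stops at index 3 (arr[3]=17 > 12), j stops at index 5 (arr[5]=3 <= 12): swap arr[3] and arr[5], array becomes [12, 4, 2, 3, 13, 17, 13, 39, 37]
i ends at 4, j ends at 3: the pointers have crossed (j < i), so scanning stops.

Swap pivot arr[0] with arr[3] to place pivot at position 3: [3, 4, 2, 12, 13, 17, 13, 39, 37]
Pivot position: 3

After partitioning with pivot 12, the array becomes [3, 4, 2, 12, 13, 17, 13, 39, 37]. The pivot is placed at index 3. All elements to the left of the pivot are <= 12, and all elements to the right are > 12.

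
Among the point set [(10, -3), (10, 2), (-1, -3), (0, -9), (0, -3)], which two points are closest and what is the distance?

Computing all pairwise distances among 5 points:

d((10, -3), (10, 2)) = 5.0
d((10, -3), (-1, -3)) = 11.0
d((10, -3), (0, -9)) = 11.6619
d((10, -3), (0, -3)) = 10.0
d((10, 2), (-1, -3)) = 12.083
d((10, 2), (0, -9)) = 14.8661
d((10, 2), (0, -3)) = 11.1803
d((-1, -3), (0, -9)) = 6.0828
d((-1, -3), (0, -3)) = 1.0 <-- minimum
d((0, -9), (0, -3)) = 6.0

Closest pair: (-1, -3) and (0, -3) with distance 1.0

The closest pair is (-1, -3) and (0, -3) with Euclidean distance 1.0. For 5 points, brute-force pairwise comparison is shown above. For large n, the divide-and-conquer algorithm (sort by x, recurse on halves, check the dividing strip) achieves O(n log n).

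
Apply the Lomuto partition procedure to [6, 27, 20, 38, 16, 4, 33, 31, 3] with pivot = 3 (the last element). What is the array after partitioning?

Lomuto partition with pivot = 3:

Initial array: [6, 27, 20, 38, 16, 4, 33, 31, 3]

arr[0]=6 > 3: no swap
arr[1]=27 > 3: no swap
arr[2]=20 > 3: no swap
arr[3]=38 > 3: no swap
arr[4]=16 > 3: no swap
arr[5]=4 > 3: no swap
arr[6]=33 > 3: no swap
arr[7]=31 > 3: no swap

Place pivot at position 0: [3, 27, 20, 38, 16, 4, 33, 31, 6]
Pivot position: 0

After partitioning with pivot 3, the array becomes [3, 27, 20, 38, 16, 4, 33, 31, 6]. The pivot is placed at index 0. All elements to the left of the pivot are <= 3, and all elements to the right are > 3.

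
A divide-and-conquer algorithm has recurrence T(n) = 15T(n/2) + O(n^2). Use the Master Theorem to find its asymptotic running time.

Master Theorem for T(n) = 15T(n/2) + O(n^2):

a = 15, b = 2, c = 2
log_b(a) = log_2(15) = 3.9069

Case 1: c = 2 < log_2(15) = 3.9069
T(n) = O(n^(log_2 15))

For T(n) = 15T(n/2) + O(n^2): log_2(15) = 3.9069. This is Case 1 of the Master Theorem (c < log_b(a), work dominated by leaves), giving O(n^(log_2 15)).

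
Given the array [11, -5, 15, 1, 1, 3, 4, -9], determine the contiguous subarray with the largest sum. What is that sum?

Using Kadane's algorithm on [11, -5, 15, 1, 1, 3, 4, -9]:

Scanning through the array:
Position 1 (value -5): max_ending_here = 6, max_so_far = 11
Position 2 (value 15): max_ending_here = 21, max_so_far = 21
Position 3 (value 1): max_ending_here = 22, max_so_far = 22
Position 4 (value 1): max_ending_here = 23, max_so_far = 23
Position 5 (value 3): max_ending_here = 26, max_so_far = 26
Position 6 (value 4): max_ending_here = 30, max_so_far = 30
Position 7 (value -9): max_ending_here = 21, max_so_far = 30

Maximum subarray: [11, -5, 15, 1, 1, 3, 4]
Maximum sum: 30

The maximum subarray is [11, -5, 15, 1, 1, 3, 4] with sum 30. This subarray runs from index 0 to index 6.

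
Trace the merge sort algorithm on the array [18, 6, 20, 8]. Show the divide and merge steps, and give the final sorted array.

Merge sort trace:

Split: [18, 6, 20, 8] -> [18, 6] and [20, 8]
  Split: [18, 6] -> [18] and [6]
  Merge: [18] + [6] -> [6, 18]
  Split: [20, 8] -> [20] and [8]
  Merge: [20] + [8] -> [8, 20]
Merge: [6, 18] + [8, 20] -> [6, 8, 18, 20]

Final sorted array: [6, 8, 18, 20]

The merge sort proceeds by recursively splitting the array and merging sorted halves.
After all merges, the sorted array is [6, 8, 18, 20].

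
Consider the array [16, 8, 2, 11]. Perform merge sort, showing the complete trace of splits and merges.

Merge sort trace:

Split: [16, 8, 2, 11] -> [16, 8] and [2, 11]
  Split: [16, 8] -> [16] and [8]
  Merge: [16] + [8] -> [8, 16]
  Split: [2, 11] -> [2] and [11]
  Merge: [2] + [11] -> [2, 11]
Merge: [8, 16] + [2, 11] -> [2, 8, 11, 16]

Final sorted array: [2, 8, 11, 16]

The merge sort proceeds by recursively splitting the array and merging sorted halves.
After all merges, the sorted array is [2, 8, 11, 16].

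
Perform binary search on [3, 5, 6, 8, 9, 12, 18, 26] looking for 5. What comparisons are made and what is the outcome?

Binary search for 5 in [3, 5, 6, 8, 9, 12, 18, 26]:

lo=0, hi=7, mid=3, arr[mid]=8 -> 8 > 5, search left half
lo=0, hi=2, mid=1, arr[mid]=5 -> Found target at index 1!

Binary search finds 5 at index 1 after 2 comparisons. The search repeatedly halves the search space by comparing with the middle element.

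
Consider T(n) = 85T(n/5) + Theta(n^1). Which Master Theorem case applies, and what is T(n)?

Master Theorem for T(n) = 85T(n/5) + O(n^1):

a = 85, b = 5, c = 1
log_b(a) = log_5(85) = 2.7604

Case 1: c = 1 < log_5(85) = 2.7604
T(n) = O(n^(log_5 85))

For T(n) = 85T(n/5) + O(n^1): log_5(85) = 2.7604. This is Case 1 of the Master Theorem (c < log_b(a), work dominated by leaves), giving O(n^(log_5 85)).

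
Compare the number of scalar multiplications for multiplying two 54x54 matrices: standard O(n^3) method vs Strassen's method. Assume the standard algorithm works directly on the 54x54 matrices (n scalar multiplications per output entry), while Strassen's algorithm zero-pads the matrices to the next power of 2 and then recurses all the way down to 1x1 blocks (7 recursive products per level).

Matrix multiplication for 54x54 matrices:

Strassen's algorithm requires power-of-2 dimensions. Pad 54x54 to 64x64 (next power of 2).

Standard algorithm: 54^3 = 157464 multiplications
Strassen's algorithm: 7^(log2(64)) = 7^6 = 117649 multiplications
Savings: 157464 - 117649 = 39815 multiplications

Standard: 157464 multiplications (54^3). Strassen: 117649 multiplications (7^6, after padding to 64x64). Strassen reduces 8 recursive multiplications to 7 at each level.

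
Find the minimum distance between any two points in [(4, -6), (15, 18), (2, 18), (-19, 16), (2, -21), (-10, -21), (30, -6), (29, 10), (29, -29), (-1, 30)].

Computing all pairwise distances among 10 points:

d((4, -6), (15, 18)) = 26.4008
d((4, -6), (2, 18)) = 24.0832
d((4, -6), (-19, 16)) = 31.8277
d((4, -6), (2, -21)) = 15.1327
d((4, -6), (-10, -21)) = 20.5183
d((4, -6), (30, -6)) = 26.0
d((4, -6), (29, 10)) = 29.6816
d((4, -6), (29, -29)) = 33.9706
d((4, -6), (-1, 30)) = 36.3456
d((15, 18), (2, 18)) = 13.0
d((15, 18), (-19, 16)) = 34.0588
d((15, 18), (2, -21)) = 41.1096
d((15, 18), (-10, -21)) = 46.3249
d((15, 18), (30, -6)) = 28.3019
d((15, 18), (29, 10)) = 16.1245
d((15, 18), (29, -29)) = 49.0408
d((15, 18), (-1, 30)) = 20.0
d((2, 18), (-19, 16)) = 21.095
d((2, 18), (2, -21)) = 39.0
d((2, 18), (-10, -21)) = 40.8044
d((2, 18), (30, -6)) = 36.8782
d((2, 18), (29, 10)) = 28.1603
d((2, 18), (29, -29)) = 54.2033
d((2, 18), (-1, 30)) = 12.3693
d((-19, 16), (2, -21)) = 42.5441
d((-19, 16), (-10, -21)) = 38.0789
d((-19, 16), (30, -6)) = 53.7122
d((-19, 16), (29, 10)) = 48.3735
d((-19, 16), (29, -29)) = 65.7951
d((-19, 16), (-1, 30)) = 22.8035
d((2, -21), (-10, -21)) = 12.0 <-- minimum
d((2, -21), (30, -6)) = 31.7648
d((2, -21), (29, 10)) = 41.1096
d((2, -21), (29, -29)) = 28.1603
d((2, -21), (-1, 30)) = 51.0882
d((-10, -21), (30, -6)) = 42.72
d((-10, -21), (29, 10)) = 49.8197
d((-10, -21), (29, -29)) = 39.8121
d((-10, -21), (-1, 30)) = 51.788
d((30, -6), (29, 10)) = 16.0312
d((30, -6), (29, -29)) = 23.0217
d((30, -6), (-1, 30)) = 47.5079
d((29, 10), (29, -29)) = 39.0
d((29, 10), (-1, 30)) = 36.0555
d((29, -29), (-1, 30)) = 66.1891

Closest pair: (2, -21) and (-10, -21) with distance 12.0

The closest pair is (2, -21) and (-10, -21) with Euclidean distance 12.0. For 10 points, brute-force pairwise comparison is shown above. For large n, the divide-and-conquer algorithm (sort by x, recurse on halves, check the dividing strip) achieves O(n log n).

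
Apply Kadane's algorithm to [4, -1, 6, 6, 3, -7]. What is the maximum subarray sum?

Using Kadane's algorithm on [4, -1, 6, 6, 3, -7]:

Scanning through the array:
Position 1 (value -1): max_ending_here = 3, max_so_far = 4
Position 2 (value 6): max_ending_here = 9, max_so_far = 9
Position 3 (value 6): max_ending_here = 15, max_so_far = 15
Position 4 (value 3): max_ending_here = 18, max_so_far = 18
Position 5 (value -7): max_ending_here = 11, max_so_far = 18

Maximum subarray: [4, -1, 6, 6, 3]
Maximum sum: 18

The maximum subarray is [4, -1, 6, 6, 3] with sum 18. This subarray runs from index 0 to index 4.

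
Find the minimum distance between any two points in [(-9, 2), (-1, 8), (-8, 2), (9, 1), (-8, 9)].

Computing all pairwise distances among 5 points:

d((-9, 2), (-1, 8)) = 10.0
d((-9, 2), (-8, 2)) = 1.0 <-- minimum
d((-9, 2), (9, 1)) = 18.0278
d((-9, 2), (-8, 9)) = 7.0711
d((-1, 8), (-8, 2)) = 9.2195
d((-1, 8), (9, 1)) = 12.2066
d((-1, 8), (-8, 9)) = 7.0711
d((-8, 2), (9, 1)) = 17.0294
d((-8, 2), (-8, 9)) = 7.0
d((9, 1), (-8, 9)) = 18.7883

Closest pair: (-9, 2) and (-8, 2) with distance 1.0

The closest pair is (-9, 2) and (-8, 2) with Euclidean distance 1.0. For 5 points, brute-force pairwise comparison is shown above. For large n, the divide-and-conquer algorithm (sort by x, recurse on halves, check the dividing strip) achieves O(n log n).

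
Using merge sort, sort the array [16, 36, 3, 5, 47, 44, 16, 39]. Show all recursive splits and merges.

Merge sort trace:

Split: [16, 36, 3, 5, 47, 44, 16, 39] -> [16, 36, 3, 5] and [47, 44, 16, 39]
  Split: [16, 36, 3, 5] -> [16, 36] and [3, 5]
    Split: [16, 36] -> [16] and [36]
    Merge: [16] + [36] -> [16, 36]
    Split: [3, 5] -> [3] and [5]
    Merge: [3] + [5] -> [3, 5]
  Merge: [16, 36] + [3, 5] -> [3, 5, 16, 36]
  Split: [47, 44, 16, 39] -> [47, 44] and [16, 39]
    Split: [47, 44] -> [47] and [44]
    Merge: [47] + [44] -> [44, 47]
    Split: [16, 39] -> [16] and [39]
    Merge: [16] + [39] -> [16, 39]
  Merge: [44, 47] + [16, 39] -> [16, 39, 44, 47]
Merge: [3, 5, 16, 36] + [16, 39, 44, 47] -> [3, 5, 16, 16, 36, 39, 44, 47]

Final sorted array: [3, 5, 16, 16, 36, 39, 44, 47]

The merge sort proceeds by recursively splitting the array and merging sorted halves.
After all merges, the sorted array is [3, 5, 16, 16, 36, 39, 44, 47].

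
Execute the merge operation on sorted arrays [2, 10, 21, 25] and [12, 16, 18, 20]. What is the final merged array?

Merging process:

Compare 2 vs 12: take 2 from left. Merged: [2]
Compare 10 vs 12: take 10 from left. Merged: [2, 10]
Compare 21 vs 12: take 12 from right. Merged: [2, 10, 12]
Compare 21 vs 16: take 16 from right. Merged: [2, 10, 12, 16]
Compare 21 vs 18: take 18 from right. Merged: [2, 10, 12, 16, 18]
Compare 21 vs 20: take 20 from right. Merged: [2, 10, 12, 16, 18, 20]
Append remaining from left: [21, 25]. Merged: [2, 10, 12, 16, 18, 20, 21, 25]

Final merged array: [2, 10, 12, 16, 18, 20, 21, 25]
Total comparisons: 6

The merged array is [2, 10, 12, 16, 18, 20, 21, 25], requiring 6 comparisons. The merge step runs in O(n) time where n is the total number of elements.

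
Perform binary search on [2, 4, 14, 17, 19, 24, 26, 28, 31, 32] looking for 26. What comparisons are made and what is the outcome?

Binary search for 26 in [2, 4, 14, 17, 19, 24, 26, 28, 31, 32]:

lo=0, hi=9, mid=4, arr[mid]=19 -> 19 < 26, search right half
lo=5, hi=9, mid=7, arr[mid]=28 -> 28 > 26, search left half
lo=5, hi=6, mid=5, arr[mid]=24 -> 24 < 26, search right half
lo=6, hi=6, mid=6, arr[mid]=26 -> Found target at index 6!

Binary search finds 26 at index 6 after 4 comparisons. The search repeatedly halves the search space by comparing with the middle element.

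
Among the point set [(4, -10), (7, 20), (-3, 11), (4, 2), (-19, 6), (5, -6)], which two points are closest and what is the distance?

Computing all pairwise distances among 6 points:

d((4, -10), (7, 20)) = 30.1496
d((4, -10), (-3, 11)) = 22.1359
d((4, -10), (4, 2)) = 12.0
d((4, -10), (-19, 6)) = 28.0179
d((4, -10), (5, -6)) = 4.1231 <-- minimum
d((7, 20), (-3, 11)) = 13.4536
d((7, 20), (4, 2)) = 18.2483
d((7, 20), (-19, 6)) = 29.5296
d((7, 20), (5, -6)) = 26.0768
d((-3, 11), (4, 2)) = 11.4018
d((-3, 11), (-19, 6)) = 16.7631
d((-3, 11), (5, -6)) = 18.7883
d((4, 2), (-19, 6)) = 23.3452
d((4, 2), (5, -6)) = 8.0623
d((-19, 6), (5, -6)) = 26.8328

Closest pair: (4, -10) and (5, -6) with distance 4.1231

The closest pair is (4, -10) and (5, -6) with Euclidean distance 4.1231. For 6 points, brute-force pairwise comparison is shown above. For large n, the divide-and-conquer algorithm (sort by x, recurse on halves, check the dividing strip) achieves O(n log n).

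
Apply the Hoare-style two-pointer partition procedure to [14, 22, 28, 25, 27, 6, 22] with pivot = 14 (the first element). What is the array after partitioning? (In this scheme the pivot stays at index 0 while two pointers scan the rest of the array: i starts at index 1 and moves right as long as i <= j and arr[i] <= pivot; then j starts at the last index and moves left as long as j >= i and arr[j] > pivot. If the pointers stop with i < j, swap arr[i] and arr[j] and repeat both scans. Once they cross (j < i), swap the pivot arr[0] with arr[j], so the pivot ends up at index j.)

Hoare-style two-pointer partition with pivot = 14:

Initial array: [14, 22, 28, 25, 27, 6, 22]

Pointers start at i = 1, j = 6.
i stops at index 1 (arr[1]=22 > 14), j stops at index 5 (arr[5]=6 <= 14): swap arr[1] and arr[5], array becomes [14, 6, 28, 25, 27, 22, 22]
i ends at 2, j ends at 1: the pointers have crossed (j < i), so scanning stops.

Swap pivot arr[0] with arr[1] to place pivot at position 1: [6, 14, 28, 25, 27, 22, 22]
Pivot position: 1

After partitioning with pivot 14, the array becomes [6, 14, 28, 25, 27, 22, 22]. The pivot is placed at index 1. All elements to the left of the pivot are <= 14, and all elements to the right are > 14.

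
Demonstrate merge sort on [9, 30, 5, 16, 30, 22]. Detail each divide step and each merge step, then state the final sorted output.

Merge sort trace:

Split: [9, 30, 5, 16, 30, 22] -> [9, 30, 5] and [16, 30, 22]
  Split: [9, 30, 5] -> [9] and [30, 5]
    Split: [30, 5] -> [30] and [5]
    Merge: [30] + [5] -> [5, 30]
  Merge: [9] + [5, 30] -> [5, 9, 30]
  Split: [16, 30, 22] -> [16] and [30, 22]
    Split: [30, 22] -> [30] and [22]
    Merge: [30] + [22] -> [22, 30]
  Merge: [16] + [22, 30] -> [16, 22, 30]
Merge: [5, 9, 30] + [16, 22, 30] -> [5, 9, 16, 22, 30, 30]

Final sorted array: [5, 9, 16, 22, 30, 30]

The merge sort proceeds by recursively splitting the array and merging sorted halves.
After all merges, the sorted array is [5, 9, 16, 22, 30, 30].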